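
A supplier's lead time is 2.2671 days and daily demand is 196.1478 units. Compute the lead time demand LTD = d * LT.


LTD = 196.1478 * 2.2671 = 444.6867

444.6867 units


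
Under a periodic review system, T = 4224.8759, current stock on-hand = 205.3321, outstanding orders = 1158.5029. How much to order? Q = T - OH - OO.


Inventory position = OH + OO = 205.3321 + 1158.5029 = 1363.8350
Q = 4224.8759 - 1363.8350 = 2861.0409

2861.0409 units


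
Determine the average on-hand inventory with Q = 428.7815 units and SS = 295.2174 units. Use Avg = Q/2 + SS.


Q/2 = 214.3907
Avg = 214.3907 + 295.2174 = 509.6082

509.6082 units


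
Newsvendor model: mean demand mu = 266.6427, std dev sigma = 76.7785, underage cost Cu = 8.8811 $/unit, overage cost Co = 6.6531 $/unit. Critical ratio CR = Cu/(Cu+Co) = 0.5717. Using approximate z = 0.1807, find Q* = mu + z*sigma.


CR = Cu/(Cu+Co) = 8.8811/(8.8811+6.6531) = 0.5717
z = 0.1807
Q* = 266.6427 + 0.1807 * 76.7785 = 280.5166

280.5166 units


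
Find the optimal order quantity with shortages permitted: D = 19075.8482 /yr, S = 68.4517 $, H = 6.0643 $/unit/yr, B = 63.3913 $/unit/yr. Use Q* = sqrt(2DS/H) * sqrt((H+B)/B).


sqrt(2DS/H) = 656.2340
sqrt((H+B)/B) = 1.0467
Q* = 656.2340 * 1.0467 = 686.9063

686.9063 units


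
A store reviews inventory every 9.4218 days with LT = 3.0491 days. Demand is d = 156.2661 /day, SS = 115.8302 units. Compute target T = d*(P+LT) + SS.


P + LT = 12.4709
d*(P+LT) = 156.2661 * 12.4709 = 1948.7789
T = 1948.7789 + 115.8302 = 2064.6091

2064.6091 units


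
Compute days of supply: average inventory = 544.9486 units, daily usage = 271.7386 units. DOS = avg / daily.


DOS = 544.9486 / 271.7386 = 2.0054

2.0054 days


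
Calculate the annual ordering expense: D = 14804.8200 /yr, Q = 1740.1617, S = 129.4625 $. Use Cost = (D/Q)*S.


Number of orders = D/Q = 8.5077
Cost = 8.5077 * 129.4625 = 1101.4316

1101.4316 $/yr


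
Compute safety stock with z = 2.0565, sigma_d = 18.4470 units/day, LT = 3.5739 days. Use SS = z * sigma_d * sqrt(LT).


sqrt(LT) = sqrt(3.5739) = 1.8905
SS = 2.0565 * 18.4470 * 1.8905 = 71.7176

71.7176 units


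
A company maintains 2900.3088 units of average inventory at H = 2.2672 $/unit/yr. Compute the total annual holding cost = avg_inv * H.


Cost = 2900.3088 * 2.2672 = 6575.5801

6575.5801 $/yr


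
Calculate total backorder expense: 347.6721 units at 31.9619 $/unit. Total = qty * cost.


Total = 347.6721 * 31.9619 = 11112.2609

11112.2609 $


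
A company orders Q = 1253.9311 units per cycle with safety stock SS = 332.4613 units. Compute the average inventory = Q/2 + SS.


Q/2 = 626.9656
Avg = 626.9656 + 332.4613 = 959.4269

959.4269 units


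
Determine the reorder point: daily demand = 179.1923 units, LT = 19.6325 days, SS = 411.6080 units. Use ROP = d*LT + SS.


d*LT = 179.1923 * 19.6325 = 3517.9928
ROP = 3517.9928 + 411.6080 = 3929.6008

3929.6008 units


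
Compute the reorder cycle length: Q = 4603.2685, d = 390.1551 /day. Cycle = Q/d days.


Cycle = 4603.2685 / 390.1551 = 11.7986

11.7986 days


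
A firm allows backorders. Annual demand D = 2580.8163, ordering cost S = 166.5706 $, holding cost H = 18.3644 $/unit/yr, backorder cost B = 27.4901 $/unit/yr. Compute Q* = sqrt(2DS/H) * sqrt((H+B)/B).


sqrt(2DS/H) = 216.3736
sqrt((H+B)/B) = 1.2915
Q* = 216.3736 * 1.2915 = 279.4520

279.4520 units


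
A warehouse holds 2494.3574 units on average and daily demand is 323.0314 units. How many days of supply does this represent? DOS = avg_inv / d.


DOS = 2494.3574 / 323.0314 = 7.7217

7.7217 days


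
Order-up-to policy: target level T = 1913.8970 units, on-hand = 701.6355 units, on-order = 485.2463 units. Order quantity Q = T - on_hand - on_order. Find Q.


Inventory position = OH + OO = 701.6355 + 485.2463 = 1186.8818
Q = 1913.8970 - 1186.8818 = 727.0152

727.0152 units


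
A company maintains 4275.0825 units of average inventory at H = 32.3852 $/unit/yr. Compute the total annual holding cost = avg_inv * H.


Cost = 4275.0825 * 32.3852 = 138449.4018

138449.4018 $/yr


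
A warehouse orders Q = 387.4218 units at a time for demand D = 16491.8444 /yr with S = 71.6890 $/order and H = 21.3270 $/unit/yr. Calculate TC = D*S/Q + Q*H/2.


Ordering cost = D*S/Q = 3051.6709
Holding cost = Q*H/2 = 4131.2724
TC = 3051.6709 + 4131.2724 = 7182.9433

7182.9433 $/yr


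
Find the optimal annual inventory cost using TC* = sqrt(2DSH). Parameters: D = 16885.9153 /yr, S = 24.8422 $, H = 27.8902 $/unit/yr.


2*D*S*H = 23398945.4343
TC* = sqrt(23398945.4343) = 4837.2456

4837.2456 $/yr


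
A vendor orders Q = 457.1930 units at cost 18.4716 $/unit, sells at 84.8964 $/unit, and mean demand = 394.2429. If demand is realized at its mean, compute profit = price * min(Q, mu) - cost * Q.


Sales at mu = min(457.1930, 394.2429) = 394.2429
Revenue = 84.8964 * 394.2429 = 33469.8029
Total cost = 18.4716 * 457.1930 = 8445.0862
Profit = 33469.8029 - 8445.0862 = 25024.7167

25024.7167 $


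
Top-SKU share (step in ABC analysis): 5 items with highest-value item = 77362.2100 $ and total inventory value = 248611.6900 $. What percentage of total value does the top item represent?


Top item = 77362.2100
Total = 248611.6900
Percentage = 77362.2100 / 248611.6900 * 100 = 31.1177

31.1177%


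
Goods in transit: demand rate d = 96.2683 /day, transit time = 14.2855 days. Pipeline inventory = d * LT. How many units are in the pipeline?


Pipeline = 96.2683 * 14.2855 = 1375.2408

1375.2408 units


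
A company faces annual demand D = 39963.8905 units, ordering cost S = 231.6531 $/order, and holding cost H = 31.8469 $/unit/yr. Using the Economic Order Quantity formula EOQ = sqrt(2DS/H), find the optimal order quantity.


2*D*S = 2 * 39963.8905 * 231.6531 = 18515518.2448
2*D*S/H = 581391.5403
EOQ = sqrt(581391.5403) = 762.4904

762.4904 units


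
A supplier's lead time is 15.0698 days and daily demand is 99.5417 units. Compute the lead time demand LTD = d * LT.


LTD = 99.5417 * 15.0698 = 1500.0735

1500.0735 units


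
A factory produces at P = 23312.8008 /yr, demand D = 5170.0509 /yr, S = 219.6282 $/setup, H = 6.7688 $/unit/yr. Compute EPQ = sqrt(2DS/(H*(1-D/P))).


1 - D/P = 1 - 0.2218 = 0.7782
H*(1-D/P) = 5.2677
2DS = 2270977.9462
EPQ = sqrt(431114.4440) = 656.5931

656.5931 units


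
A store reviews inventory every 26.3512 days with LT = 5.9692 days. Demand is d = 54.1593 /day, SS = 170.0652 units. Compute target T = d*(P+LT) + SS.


P + LT = 32.3204
d*(P+LT) = 54.1593 * 32.3204 = 1750.4502
T = 1750.4502 + 170.0652 = 1920.5154

1920.5154 units


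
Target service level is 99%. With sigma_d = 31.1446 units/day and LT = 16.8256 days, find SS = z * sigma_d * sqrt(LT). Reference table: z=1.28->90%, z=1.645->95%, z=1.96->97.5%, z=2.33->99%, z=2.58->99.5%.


From the table, SL = 99% corresponds to z = 2.33
sqrt(LT) = sqrt(16.8256) = 4.1019
SS = 2.33 * 31.1446 * 4.1019 = 297.6624

297.6624 units


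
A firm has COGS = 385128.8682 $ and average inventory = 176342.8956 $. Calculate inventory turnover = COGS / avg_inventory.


Turnover = 385128.8682 / 176342.8956 = 2.1840

2.1840


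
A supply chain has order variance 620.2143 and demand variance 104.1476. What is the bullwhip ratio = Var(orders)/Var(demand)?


BW = 620.2143 / 104.1476 = 5.9551

5.9551


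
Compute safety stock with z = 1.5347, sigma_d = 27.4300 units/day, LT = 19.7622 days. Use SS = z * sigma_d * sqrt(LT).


sqrt(LT) = sqrt(19.7622) = 4.4455
SS = 1.5347 * 27.4300 * 4.4455 = 187.1401

187.1401 units


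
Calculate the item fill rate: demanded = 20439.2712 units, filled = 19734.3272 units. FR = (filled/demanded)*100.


FR = 19734.3272 / 20439.2712 * 100 = 96.5510

96.5510%


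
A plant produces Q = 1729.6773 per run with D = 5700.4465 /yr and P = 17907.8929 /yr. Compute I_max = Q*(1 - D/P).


D/P = 0.3183
1 - D/P = 0.6817
I_max = 1729.6773 * 0.6817 = 1179.0858

1179.0858 units


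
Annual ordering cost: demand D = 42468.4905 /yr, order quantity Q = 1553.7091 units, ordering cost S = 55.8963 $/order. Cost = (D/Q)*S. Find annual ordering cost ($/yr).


Number of orders = D/Q = 27.3336
Cost = 27.3336 * 55.8963 = 1527.8481

1527.8481 $/yr


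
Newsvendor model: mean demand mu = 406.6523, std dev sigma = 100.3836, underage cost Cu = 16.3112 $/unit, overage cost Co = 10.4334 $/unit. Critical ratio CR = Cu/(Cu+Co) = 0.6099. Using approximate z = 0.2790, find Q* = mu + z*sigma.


CR = Cu/(Cu+Co) = 16.3112/(16.3112+10.4334) = 0.6099
z = 0.2790
Q* = 406.6523 + 0.2790 * 100.3836 = 434.6593

434.6593 units


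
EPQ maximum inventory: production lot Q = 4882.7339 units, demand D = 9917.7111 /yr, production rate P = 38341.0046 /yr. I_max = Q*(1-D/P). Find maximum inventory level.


D/P = 0.2587
1 - D/P = 0.7413
I_max = 4882.7339 * 0.7413 = 3619.7116

3619.7116 units


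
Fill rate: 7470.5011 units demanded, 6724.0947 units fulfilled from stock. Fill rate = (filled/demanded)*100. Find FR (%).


FR = 6724.0947 / 7470.5011 * 100 = 90.0086

90.0086%


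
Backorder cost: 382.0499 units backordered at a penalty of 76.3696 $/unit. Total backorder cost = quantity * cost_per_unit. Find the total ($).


Total = 382.0499 * 76.3696 = 29176.9980

29176.9980 $


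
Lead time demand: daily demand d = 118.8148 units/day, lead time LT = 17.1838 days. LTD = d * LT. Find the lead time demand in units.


LTD = 118.8148 * 17.1838 = 2041.6898

2041.6898 units


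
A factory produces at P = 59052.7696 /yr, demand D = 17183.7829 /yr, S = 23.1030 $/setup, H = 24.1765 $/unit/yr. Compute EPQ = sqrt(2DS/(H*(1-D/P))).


1 - D/P = 1 - 0.2910 = 0.7090
H*(1-D/P) = 17.1414
2DS = 793993.8727
EPQ = sqrt(46320.3191) = 215.2216

215.2216 units


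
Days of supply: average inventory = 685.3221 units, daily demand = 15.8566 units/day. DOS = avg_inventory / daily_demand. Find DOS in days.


DOS = 685.3221 / 15.8566 = 43.2200

43.2200 days


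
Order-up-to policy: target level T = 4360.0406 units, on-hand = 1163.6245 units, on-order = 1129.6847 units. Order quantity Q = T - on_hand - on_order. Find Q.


Inventory position = OH + OO = 1163.6245 + 1129.6847 = 2293.3092
Q = 4360.0406 - 2293.3092 = 2066.7314

2066.7314 units


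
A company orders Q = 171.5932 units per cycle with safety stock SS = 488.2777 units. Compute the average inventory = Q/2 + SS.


Q/2 = 85.7966
Avg = 85.7966 + 488.2777 = 574.0743

574.0743 units


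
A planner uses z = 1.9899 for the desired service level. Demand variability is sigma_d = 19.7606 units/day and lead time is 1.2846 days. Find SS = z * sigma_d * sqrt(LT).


sqrt(LT) = sqrt(1.2846) = 1.1334
SS = 1.9899 * 19.7606 * 1.1334 = 44.5672

44.5672 units


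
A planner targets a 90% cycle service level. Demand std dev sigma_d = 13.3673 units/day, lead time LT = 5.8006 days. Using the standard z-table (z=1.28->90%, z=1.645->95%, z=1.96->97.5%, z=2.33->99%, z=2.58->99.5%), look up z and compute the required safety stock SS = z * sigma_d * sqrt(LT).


From the table, SL = 90% corresponds to z = 1.28
sqrt(LT) = sqrt(5.8006) = 2.4084
SS = 1.28 * 13.3673 * 2.4084 = 41.2088

41.2088 units


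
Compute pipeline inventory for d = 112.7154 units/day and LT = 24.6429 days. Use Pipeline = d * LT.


Pipeline = 112.7154 * 24.6429 = 2777.6343

2777.6343 units


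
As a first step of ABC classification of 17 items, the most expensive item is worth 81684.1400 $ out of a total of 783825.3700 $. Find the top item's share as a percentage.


Top item = 81684.1400
Total = 783825.3700
Percentage = 81684.1400 / 783825.3700 * 100 = 10.4212

10.4212%


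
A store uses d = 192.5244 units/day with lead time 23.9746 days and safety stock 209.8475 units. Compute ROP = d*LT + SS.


d*LT = 192.5244 * 23.9746 = 4615.6955
ROP = 4615.6955 + 209.8475 = 4825.5430

4825.5430 units


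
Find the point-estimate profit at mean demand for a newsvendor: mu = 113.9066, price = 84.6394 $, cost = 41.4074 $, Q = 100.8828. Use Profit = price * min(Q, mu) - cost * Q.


Sales at mu = min(100.8828, 113.9066) = 100.8828
Revenue = 84.6394 * 100.8828 = 8538.6597
Total cost = 41.4074 * 100.8828 = 4177.2945
Profit = 8538.6597 - 4177.2945 = 4361.3652

4361.3652 $


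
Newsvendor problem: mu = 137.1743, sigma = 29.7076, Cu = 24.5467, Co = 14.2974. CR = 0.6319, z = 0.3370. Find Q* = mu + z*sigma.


CR = Cu/(Cu+Co) = 24.5467/(24.5467+14.2974) = 0.6319
z = 0.3370
Q* = 137.1743 + 0.3370 * 29.7076 = 147.1858

147.1858 units


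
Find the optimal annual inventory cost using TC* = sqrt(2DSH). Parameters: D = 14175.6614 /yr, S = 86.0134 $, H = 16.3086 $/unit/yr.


2*D*S*H = 39770048.7025
TC* = sqrt(39770048.7025) = 6306.3499

6306.3499 $/yr


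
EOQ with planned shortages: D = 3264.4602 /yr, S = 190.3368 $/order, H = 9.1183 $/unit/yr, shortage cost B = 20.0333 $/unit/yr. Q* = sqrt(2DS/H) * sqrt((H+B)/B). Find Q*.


sqrt(2DS/H) = 369.1689
sqrt((H+B)/B) = 1.2063
Q* = 369.1689 * 1.2063 = 445.3281

445.3281 units


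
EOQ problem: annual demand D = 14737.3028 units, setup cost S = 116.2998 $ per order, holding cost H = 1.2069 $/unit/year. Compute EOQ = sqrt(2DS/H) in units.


2*D*S = 2 * 14737.3028 * 116.2998 = 3427890.7364
2*D*S/H = 2840244.2094
EOQ = sqrt(2840244.2094) = 1685.3024

1685.3024 units


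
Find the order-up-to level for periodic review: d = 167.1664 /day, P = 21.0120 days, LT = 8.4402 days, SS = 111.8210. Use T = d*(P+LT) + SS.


P + LT = 29.4522
d*(P+LT) = 167.1664 * 29.4522 = 4923.4182
T = 4923.4182 + 111.8210 = 5035.2392

5035.2392 units


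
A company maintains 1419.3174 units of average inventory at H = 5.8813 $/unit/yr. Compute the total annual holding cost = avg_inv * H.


Cost = 1419.3174 * 5.8813 = 8347.4314

8347.4314 $/yr


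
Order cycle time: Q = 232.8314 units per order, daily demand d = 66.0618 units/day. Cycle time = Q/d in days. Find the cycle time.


Cycle = 232.8314 / 66.0618 = 3.5244

3.5244 days


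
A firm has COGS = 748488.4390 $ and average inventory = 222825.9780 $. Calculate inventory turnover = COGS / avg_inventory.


Turnover = 748488.4390 / 222825.9780 = 3.3591

3.3591


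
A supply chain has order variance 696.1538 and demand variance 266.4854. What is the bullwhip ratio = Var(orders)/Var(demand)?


BW = 696.1538 / 266.4854 = 2.6124

2.6124


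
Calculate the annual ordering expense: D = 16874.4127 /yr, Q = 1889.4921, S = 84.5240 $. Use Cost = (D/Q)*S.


Number of orders = D/Q = 8.9307
Cost = 8.9307 * 84.5240 = 754.8552

754.8552 $/yr


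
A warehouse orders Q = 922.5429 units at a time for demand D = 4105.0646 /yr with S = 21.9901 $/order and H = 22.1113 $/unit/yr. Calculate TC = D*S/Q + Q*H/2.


Ordering cost = D*S/Q = 97.8500
Holding cost = Q*H/2 = 10199.3114
TC = 97.8500 + 10199.3114 = 10297.1614

10297.1614 $/yr


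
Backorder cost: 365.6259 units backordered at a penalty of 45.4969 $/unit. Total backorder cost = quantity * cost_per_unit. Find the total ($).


Total = 365.6259 * 45.4969 = 16634.8450

16634.8450 $


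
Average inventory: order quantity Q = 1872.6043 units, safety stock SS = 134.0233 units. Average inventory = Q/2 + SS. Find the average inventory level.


Q/2 = 936.3021
Avg = 936.3021 + 134.0233 = 1070.3255

1070.3255 units


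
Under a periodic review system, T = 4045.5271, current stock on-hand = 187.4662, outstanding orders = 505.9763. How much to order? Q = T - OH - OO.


Inventory position = OH + OO = 187.4662 + 505.9763 = 693.4425
Q = 4045.5271 - 693.4425 = 3352.0846

3352.0846 units


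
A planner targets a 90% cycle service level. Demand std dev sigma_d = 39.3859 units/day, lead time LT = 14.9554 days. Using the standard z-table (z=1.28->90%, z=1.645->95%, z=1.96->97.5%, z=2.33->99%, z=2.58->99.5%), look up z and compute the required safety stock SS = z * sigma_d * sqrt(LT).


From the table, SL = 90% corresponds to z = 1.28
sqrt(LT) = sqrt(14.9554) = 3.8672
SS = 1.28 * 39.3859 * 3.8672 = 194.9619

194.9619 units


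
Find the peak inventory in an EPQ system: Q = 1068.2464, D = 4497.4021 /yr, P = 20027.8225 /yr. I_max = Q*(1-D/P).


D/P = 0.2246
1 - D/P = 0.7754
I_max = 1068.2464 * 0.7754 = 828.3634

828.3634 units


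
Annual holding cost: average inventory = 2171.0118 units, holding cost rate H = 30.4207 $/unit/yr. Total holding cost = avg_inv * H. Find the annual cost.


Cost = 2171.0118 * 30.4207 = 66043.6987

66043.6987 $/yr


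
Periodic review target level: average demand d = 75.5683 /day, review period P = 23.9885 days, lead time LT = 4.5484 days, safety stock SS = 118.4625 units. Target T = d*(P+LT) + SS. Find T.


P + LT = 28.5369
d*(P+LT) = 75.5683 * 28.5369 = 2156.4850
T = 2156.4850 + 118.4625 = 2274.9475

2274.9475 units


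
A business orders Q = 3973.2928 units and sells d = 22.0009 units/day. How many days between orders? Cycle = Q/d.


Cycle = 3973.2928 / 22.0009 = 180.5968

180.5968 days


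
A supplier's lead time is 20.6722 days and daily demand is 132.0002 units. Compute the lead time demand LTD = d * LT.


LTD = 132.0002 * 20.6722 = 2728.7345

2728.7345 units


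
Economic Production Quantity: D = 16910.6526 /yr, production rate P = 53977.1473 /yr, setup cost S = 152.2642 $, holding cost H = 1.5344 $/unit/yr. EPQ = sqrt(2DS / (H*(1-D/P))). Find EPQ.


1 - D/P = 1 - 0.3133 = 0.6867
H*(1-D/P) = 1.0537
2DS = 5149773.9792
EPQ = sqrt(4887401.1798) = 2210.7467

2210.7467 units


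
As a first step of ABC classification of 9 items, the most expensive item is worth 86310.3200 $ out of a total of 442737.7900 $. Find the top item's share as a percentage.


Top item = 86310.3200
Total = 442737.7900
Percentage = 86310.3200 / 442737.7900 * 100 = 19.4947

19.4947%


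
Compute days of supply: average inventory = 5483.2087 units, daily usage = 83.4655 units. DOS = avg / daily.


DOS = 5483.2087 / 83.4655 = 65.6943

65.6943 days


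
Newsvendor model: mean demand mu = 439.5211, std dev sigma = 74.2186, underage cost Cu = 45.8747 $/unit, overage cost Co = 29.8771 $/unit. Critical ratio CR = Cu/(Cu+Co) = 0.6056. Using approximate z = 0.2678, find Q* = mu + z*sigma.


CR = Cu/(Cu+Co) = 45.8747/(45.8747+29.8771) = 0.6056
z = 0.2678
Q* = 439.5211 + 0.2678 * 74.2186 = 459.3968

459.3968 units


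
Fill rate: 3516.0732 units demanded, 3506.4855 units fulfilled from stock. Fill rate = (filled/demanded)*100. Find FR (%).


FR = 3506.4855 / 3516.0732 * 100 = 99.7273

99.7273%


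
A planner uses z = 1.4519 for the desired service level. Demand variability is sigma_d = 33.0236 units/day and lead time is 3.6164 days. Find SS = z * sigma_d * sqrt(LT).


sqrt(LT) = sqrt(3.6164) = 1.9017
SS = 1.4519 * 33.0236 * 1.9017 = 91.1800

91.1800 units


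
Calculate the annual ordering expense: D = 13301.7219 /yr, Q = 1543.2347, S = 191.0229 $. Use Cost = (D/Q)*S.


Number of orders = D/Q = 8.6194
Cost = 8.6194 * 191.0229 = 1646.4984

1646.4984 $/yr


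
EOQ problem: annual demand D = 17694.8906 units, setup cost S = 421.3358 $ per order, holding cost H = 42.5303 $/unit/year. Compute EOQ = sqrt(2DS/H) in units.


2*D*S = 2 * 17694.8906 * 421.3358 = 14910981.7737
2*D*S/H = 350596.6752
EOQ = sqrt(350596.6752) = 592.1120

592.1120 units


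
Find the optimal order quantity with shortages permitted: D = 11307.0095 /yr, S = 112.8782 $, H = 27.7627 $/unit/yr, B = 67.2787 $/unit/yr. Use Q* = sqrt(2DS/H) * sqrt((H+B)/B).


sqrt(2DS/H) = 303.2236
sqrt((H+B)/B) = 1.1886
Q* = 303.2236 * 1.1886 = 360.3966

360.3966 units


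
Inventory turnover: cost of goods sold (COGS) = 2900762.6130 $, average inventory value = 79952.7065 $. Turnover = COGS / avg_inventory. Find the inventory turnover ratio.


Turnover = 2900762.6130 / 79952.7065 = 36.2810

36.2810


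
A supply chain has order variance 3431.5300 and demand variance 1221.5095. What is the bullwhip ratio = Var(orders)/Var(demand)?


BW = 3431.5300 / 1221.5095 = 2.8093

2.8093


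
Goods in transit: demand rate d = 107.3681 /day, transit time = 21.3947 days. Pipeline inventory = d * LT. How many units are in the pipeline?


Pipeline = 107.3681 * 21.3947 = 2297.1083

2297.1083 units


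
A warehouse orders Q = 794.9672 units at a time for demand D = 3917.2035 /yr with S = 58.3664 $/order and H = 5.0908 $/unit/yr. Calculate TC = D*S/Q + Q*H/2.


Ordering cost = D*S/Q = 287.6006
Holding cost = Q*H/2 = 2023.5095
TC = 287.6006 + 2023.5095 = 2311.1101

2311.1101 $/yr


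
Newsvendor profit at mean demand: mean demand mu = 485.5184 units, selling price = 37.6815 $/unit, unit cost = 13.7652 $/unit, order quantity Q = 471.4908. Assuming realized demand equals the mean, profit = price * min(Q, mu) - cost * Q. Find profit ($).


Sales at mu = min(471.4908, 485.5184) = 471.4908
Revenue = 37.6815 * 471.4908 = 17766.4806
Total cost = 13.7652 * 471.4908 = 6490.1652
Profit = 17766.4806 - 6490.1652 = 11276.3154

11276.3154 $


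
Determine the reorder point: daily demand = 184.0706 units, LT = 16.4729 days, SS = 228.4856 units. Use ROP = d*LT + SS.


d*LT = 184.0706 * 16.4729 = 3032.1766
ROP = 3032.1766 + 228.4856 = 3260.6622

3260.6622 units


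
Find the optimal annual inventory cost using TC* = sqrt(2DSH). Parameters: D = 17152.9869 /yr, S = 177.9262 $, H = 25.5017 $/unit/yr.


2*D*S*H = 155660631.3498
TC* = sqrt(155660631.3498) = 12476.4030

12476.4030 $/yr


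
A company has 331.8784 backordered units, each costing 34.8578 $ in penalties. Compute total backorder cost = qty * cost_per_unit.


Total = 331.8784 * 34.8578 = 11568.5509

11568.5509 $


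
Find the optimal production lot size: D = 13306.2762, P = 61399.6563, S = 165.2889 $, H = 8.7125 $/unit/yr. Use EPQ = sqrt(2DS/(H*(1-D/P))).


1 - D/P = 1 - 0.2167 = 0.7833
H*(1-D/P) = 6.8244
2DS = 4398759.5124
EPQ = sqrt(644566.9995) = 802.8493

802.8493 units


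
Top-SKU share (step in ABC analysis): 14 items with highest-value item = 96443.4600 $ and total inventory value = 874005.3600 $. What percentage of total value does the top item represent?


Top item = 96443.4600
Total = 874005.3600
Percentage = 96443.4600 / 874005.3600 * 100 = 11.0347

11.0347%


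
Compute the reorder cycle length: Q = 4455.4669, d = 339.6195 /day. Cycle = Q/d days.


Cycle = 4455.4669 / 339.6195 = 13.1190

13.1190 days


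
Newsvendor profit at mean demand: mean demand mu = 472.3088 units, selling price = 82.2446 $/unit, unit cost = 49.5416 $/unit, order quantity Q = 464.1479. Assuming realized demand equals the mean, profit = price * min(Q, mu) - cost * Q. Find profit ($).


Sales at mu = min(464.1479, 472.3088) = 464.1479
Revenue = 82.2446 * 464.1479 = 38173.6584
Total cost = 49.5416 * 464.1479 = 22994.6296
Profit = 38173.6584 - 22994.6296 = 15179.0288

15179.0288 $


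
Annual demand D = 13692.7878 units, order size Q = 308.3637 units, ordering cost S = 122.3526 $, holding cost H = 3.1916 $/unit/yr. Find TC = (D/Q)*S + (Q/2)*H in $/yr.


Ordering cost = D*S/Q = 5433.0266
Holding cost = Q*H/2 = 492.0868
TC = 5433.0266 + 492.0868 = 5925.1134

5925.1134 $/yr


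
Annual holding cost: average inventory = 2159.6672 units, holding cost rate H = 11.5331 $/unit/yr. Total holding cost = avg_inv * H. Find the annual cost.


Cost = 2159.6672 * 11.5331 = 24907.6578

24907.6578 $/yr


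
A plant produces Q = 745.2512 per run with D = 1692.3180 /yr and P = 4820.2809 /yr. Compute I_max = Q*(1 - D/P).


D/P = 0.3511
1 - D/P = 0.6489
I_max = 745.2512 * 0.6489 = 483.6063

483.6063 units


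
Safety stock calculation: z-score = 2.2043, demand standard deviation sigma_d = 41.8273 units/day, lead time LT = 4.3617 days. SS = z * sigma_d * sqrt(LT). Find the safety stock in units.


sqrt(LT) = sqrt(4.3617) = 2.0885
SS = 2.2043 * 41.8273 * 2.0885 = 192.5566

192.5566 units


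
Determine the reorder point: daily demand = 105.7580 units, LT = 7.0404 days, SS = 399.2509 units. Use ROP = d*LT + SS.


d*LT = 105.7580 * 7.0404 = 744.5786
ROP = 744.5786 + 399.2509 = 1143.8295

1143.8295 units


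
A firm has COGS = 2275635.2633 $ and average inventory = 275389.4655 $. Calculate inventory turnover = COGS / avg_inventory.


Turnover = 2275635.2633 / 275389.4655 = 8.2633

8.2633


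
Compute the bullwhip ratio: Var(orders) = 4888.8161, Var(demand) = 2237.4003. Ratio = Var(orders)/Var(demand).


BW = 4888.8161 / 2237.4003 = 2.1850

2.1850


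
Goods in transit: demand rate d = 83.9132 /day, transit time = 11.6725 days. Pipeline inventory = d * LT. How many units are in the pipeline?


Pipeline = 83.9132 * 11.6725 = 979.4768

979.4768 units


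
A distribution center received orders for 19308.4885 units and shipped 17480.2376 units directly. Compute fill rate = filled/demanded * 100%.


FR = 17480.2376 / 19308.4885 * 100 = 90.5314

90.5314%


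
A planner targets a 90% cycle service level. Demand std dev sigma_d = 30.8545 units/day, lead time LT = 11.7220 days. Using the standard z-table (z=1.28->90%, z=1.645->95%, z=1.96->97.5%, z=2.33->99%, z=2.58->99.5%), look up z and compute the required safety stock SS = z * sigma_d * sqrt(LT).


From the table, SL = 90% corresponds to z = 1.28
sqrt(LT) = sqrt(11.7220) = 3.4237
SS = 1.28 * 30.8545 * 3.4237 = 135.2164

135.2164 units


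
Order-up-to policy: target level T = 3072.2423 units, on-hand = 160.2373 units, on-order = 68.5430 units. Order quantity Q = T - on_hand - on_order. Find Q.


Inventory position = OH + OO = 160.2373 + 68.5430 = 228.7803
Q = 3072.2423 - 228.7803 = 2843.4620

2843.4620 units


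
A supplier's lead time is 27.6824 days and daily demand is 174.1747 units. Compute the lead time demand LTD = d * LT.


LTD = 174.1747 * 27.6824 = 4821.5737

4821.5737 units


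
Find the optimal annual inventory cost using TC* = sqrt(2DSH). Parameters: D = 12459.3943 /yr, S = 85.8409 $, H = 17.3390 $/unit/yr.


2*D*S*H = 37089009.4561
TC* = sqrt(37089009.4561) = 6090.0747

6090.0747 $/yr


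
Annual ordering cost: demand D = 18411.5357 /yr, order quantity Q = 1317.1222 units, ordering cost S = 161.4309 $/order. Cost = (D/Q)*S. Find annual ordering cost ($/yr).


Number of orders = D/Q = 13.9786
Cost = 13.9786 * 161.4309 = 2256.5794

2256.5794 $/yr


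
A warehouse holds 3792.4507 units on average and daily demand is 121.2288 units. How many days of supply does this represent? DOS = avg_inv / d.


DOS = 3792.4507 / 121.2288 = 31.2834

31.2834 days


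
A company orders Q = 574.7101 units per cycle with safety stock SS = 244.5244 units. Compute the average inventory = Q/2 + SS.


Q/2 = 287.3551
Avg = 287.3551 + 244.5244 = 531.8795

531.8795 units


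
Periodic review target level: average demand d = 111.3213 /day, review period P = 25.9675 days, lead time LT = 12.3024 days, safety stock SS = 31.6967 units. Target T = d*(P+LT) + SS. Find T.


P + LT = 38.2699
d*(P+LT) = 111.3213 * 38.2699 = 4260.2550
T = 4260.2550 + 31.6967 = 4291.9517

4291.9517 units


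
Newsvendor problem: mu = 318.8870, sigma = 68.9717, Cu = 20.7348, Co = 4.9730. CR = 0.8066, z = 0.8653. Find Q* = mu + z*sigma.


CR = Cu/(Cu+Co) = 20.7348/(20.7348+4.9730) = 0.8066
z = 0.8653
Q* = 318.8870 + 0.8653 * 68.9717 = 378.5682

378.5682 units


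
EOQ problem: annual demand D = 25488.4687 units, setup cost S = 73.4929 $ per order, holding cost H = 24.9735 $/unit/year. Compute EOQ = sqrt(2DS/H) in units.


2*D*S = 2 * 25488.4687 * 73.4929 = 3746442.9626
2*D*S/H = 150016.7362
EOQ = sqrt(150016.7362) = 387.3199

387.3199 units


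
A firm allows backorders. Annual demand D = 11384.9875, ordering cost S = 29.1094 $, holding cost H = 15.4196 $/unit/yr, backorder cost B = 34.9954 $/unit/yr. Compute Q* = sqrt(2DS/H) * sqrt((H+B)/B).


sqrt(2DS/H) = 207.3296
sqrt((H+B)/B) = 1.2003
Q* = 207.3296 * 1.2003 = 248.8489

248.8489 units


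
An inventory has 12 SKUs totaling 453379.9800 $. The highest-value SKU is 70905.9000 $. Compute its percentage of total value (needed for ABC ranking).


Top item = 70905.9000
Total = 453379.9800
Percentage = 70905.9000 / 453379.9800 * 100 = 15.6394

15.6394%


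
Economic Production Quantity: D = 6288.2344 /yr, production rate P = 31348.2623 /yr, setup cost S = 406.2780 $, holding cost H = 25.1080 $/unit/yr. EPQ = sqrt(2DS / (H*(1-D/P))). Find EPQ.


1 - D/P = 1 - 0.2006 = 0.7994
H*(1-D/P) = 20.0715
2DS = 5109542.5911
EPQ = sqrt(254566.8364) = 504.5462

504.5462 units


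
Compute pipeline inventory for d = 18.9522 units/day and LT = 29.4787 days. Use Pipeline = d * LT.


Pipeline = 18.9522 * 29.4787 = 558.6862

558.6862 units


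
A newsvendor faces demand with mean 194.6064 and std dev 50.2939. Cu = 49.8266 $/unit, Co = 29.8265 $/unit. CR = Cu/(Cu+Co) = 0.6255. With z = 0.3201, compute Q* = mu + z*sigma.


CR = Cu/(Cu+Co) = 49.8266/(49.8266+29.8265) = 0.6255
z = 0.3201
Q* = 194.6064 + 0.3201 * 50.2939 = 210.7055

210.7055 units


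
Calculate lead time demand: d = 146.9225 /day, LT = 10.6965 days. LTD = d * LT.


LTD = 146.9225 * 10.6965 = 1571.5565

1571.5565 units


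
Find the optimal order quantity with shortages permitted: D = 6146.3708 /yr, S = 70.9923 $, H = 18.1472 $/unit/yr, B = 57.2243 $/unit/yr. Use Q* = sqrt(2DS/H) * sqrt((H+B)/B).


sqrt(2DS/H) = 219.2932
sqrt((H+B)/B) = 1.1477
Q* = 219.2932 * 1.1477 = 251.6741

251.6741 units


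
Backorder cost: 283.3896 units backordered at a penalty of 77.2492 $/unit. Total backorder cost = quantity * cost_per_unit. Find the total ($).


Total = 283.3896 * 77.2492 = 21891.6199

21891.6199 $


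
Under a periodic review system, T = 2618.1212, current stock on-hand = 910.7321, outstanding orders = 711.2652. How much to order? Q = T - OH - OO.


Inventory position = OH + OO = 910.7321 + 711.2652 = 1621.9973
Q = 2618.1212 - 1621.9973 = 996.1239

996.1239 units


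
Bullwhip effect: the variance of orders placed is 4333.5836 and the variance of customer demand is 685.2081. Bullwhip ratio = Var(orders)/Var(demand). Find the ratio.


BW = 4333.5836 / 685.2081 = 6.3245

6.3245


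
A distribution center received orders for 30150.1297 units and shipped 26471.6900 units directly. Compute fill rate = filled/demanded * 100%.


FR = 26471.6900 / 30150.1297 * 100 = 87.7996

87.7996%


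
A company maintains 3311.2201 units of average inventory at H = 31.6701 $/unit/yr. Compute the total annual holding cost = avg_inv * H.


Cost = 3311.2201 * 31.6701 = 104866.6717

104866.6717 $/yr


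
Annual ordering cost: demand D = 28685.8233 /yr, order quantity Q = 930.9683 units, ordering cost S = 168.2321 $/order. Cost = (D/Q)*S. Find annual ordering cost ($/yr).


Number of orders = D/Q = 30.8129
Cost = 30.8129 * 168.2321 = 5183.7171

5183.7171 $/yr


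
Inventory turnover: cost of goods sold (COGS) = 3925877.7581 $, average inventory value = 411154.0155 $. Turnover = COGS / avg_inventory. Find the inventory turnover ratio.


Turnover = 3925877.7581 / 411154.0155 = 9.5484

9.5484


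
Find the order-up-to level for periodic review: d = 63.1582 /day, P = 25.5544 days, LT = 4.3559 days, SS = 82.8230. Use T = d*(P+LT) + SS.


P + LT = 29.9103
d*(P+LT) = 63.1582 * 29.9103 = 1889.0807
T = 1889.0807 + 82.8230 = 1971.9037

1971.9037 units


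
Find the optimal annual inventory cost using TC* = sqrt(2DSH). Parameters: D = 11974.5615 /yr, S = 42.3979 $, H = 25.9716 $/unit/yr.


2*D*S*H = 26371368.4255
TC* = sqrt(26371368.4255) = 5135.3061

5135.3061 $/yr


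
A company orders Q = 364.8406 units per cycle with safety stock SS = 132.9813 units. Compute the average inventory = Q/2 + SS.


Q/2 = 182.4203
Avg = 182.4203 + 132.9813 = 315.4016

315.4016 units


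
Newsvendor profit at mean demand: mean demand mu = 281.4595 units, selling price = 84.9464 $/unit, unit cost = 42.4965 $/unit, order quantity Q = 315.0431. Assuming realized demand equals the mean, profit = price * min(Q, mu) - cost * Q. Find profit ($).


Sales at mu = min(315.0431, 281.4595) = 281.4595
Revenue = 84.9464 * 281.4595 = 23908.9713
Total cost = 42.4965 * 315.0431 = 13388.2291
Profit = 23908.9713 - 13388.2291 = 10520.7422

10520.7422 $


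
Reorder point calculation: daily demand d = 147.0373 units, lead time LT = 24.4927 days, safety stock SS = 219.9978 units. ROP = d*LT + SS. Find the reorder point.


d*LT = 147.0373 * 24.4927 = 3601.3405
ROP = 3601.3405 + 219.9978 = 3821.3383

3821.3383 units


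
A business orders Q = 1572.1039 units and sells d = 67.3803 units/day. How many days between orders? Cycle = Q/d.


Cycle = 1572.1039 / 67.3803 = 23.3318

23.3318 days


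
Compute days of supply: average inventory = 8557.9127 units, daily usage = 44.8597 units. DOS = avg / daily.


DOS = 8557.9127 / 44.8597 = 190.7706

190.7706 days


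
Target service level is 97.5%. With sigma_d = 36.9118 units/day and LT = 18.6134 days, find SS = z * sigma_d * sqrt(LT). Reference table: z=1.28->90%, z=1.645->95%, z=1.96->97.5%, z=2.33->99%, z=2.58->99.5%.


From the table, SL = 97.5% corresponds to z = 1.96
sqrt(LT) = sqrt(18.6134) = 4.3143
SS = 1.96 * 36.9118 * 4.3143 = 312.1290

312.1290 units


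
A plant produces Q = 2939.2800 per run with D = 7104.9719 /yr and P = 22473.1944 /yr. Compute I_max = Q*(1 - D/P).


D/P = 0.3162
1 - D/P = 0.6838
I_max = 2939.2800 * 0.6838 = 2010.0173

2010.0173 units


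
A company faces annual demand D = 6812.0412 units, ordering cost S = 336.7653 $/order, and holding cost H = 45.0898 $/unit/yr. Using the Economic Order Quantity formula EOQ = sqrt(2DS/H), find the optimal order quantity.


2*D*S = 2 * 6812.0412 * 336.7653 = 4588118.1967
2*D*S/H = 101755.1241
EOQ = sqrt(101755.1241) = 318.9908

318.9908 units


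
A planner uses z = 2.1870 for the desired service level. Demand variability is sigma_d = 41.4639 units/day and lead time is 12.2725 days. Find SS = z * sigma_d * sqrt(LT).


sqrt(LT) = sqrt(12.2725) = 3.5032
SS = 2.1870 * 41.4639 * 3.5032 = 317.6768

317.6768 units


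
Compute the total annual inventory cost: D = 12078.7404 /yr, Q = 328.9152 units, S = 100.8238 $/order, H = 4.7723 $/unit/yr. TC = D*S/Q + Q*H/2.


Ordering cost = D*S/Q = 3702.5486
Holding cost = Q*H/2 = 784.8410
TC = 3702.5486 + 784.8410 = 4487.3896

4487.3896 $/yr


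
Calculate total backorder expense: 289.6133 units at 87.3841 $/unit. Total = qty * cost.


Total = 289.6133 * 87.3841 = 25307.5976

25307.5976 $


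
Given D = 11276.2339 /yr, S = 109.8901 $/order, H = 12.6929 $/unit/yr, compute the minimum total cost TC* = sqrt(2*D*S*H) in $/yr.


2*D*S*H = 31456724.4808
TC* = sqrt(31456724.4808) = 5608.6295

5608.6295 $/yr


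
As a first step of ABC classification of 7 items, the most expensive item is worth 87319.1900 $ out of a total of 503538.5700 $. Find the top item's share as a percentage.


Top item = 87319.1900
Total = 503538.5700
Percentage = 87319.1900 / 503538.5700 * 100 = 17.3411

17.3411%


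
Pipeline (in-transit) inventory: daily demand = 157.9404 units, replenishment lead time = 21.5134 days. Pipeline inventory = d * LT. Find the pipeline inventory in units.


Pipeline = 157.9404 * 21.5134 = 3397.8350

3397.8350 units


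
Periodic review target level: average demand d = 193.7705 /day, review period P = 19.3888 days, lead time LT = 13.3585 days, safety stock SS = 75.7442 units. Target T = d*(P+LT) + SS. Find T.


P + LT = 32.7473
d*(P+LT) = 193.7705 * 32.7473 = 6345.4607
T = 6345.4607 + 75.7442 = 6421.2049

6421.2049 units


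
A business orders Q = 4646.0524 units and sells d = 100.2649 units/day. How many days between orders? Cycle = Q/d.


Cycle = 4646.0524 / 100.2649 = 46.3378

46.3378 days


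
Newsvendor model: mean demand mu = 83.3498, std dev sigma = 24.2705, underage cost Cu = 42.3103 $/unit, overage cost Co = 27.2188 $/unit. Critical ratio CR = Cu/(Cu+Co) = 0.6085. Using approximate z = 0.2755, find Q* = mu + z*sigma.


CR = Cu/(Cu+Co) = 42.3103/(42.3103+27.2188) = 0.6085
z = 0.2755
Q* = 83.3498 + 0.2755 * 24.2705 = 90.0363

90.0363 units


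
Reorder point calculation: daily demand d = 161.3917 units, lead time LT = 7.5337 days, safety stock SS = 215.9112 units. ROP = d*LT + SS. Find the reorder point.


d*LT = 161.3917 * 7.5337 = 1215.8767
ROP = 1215.8767 + 215.9112 = 1431.7879

1431.7879 units


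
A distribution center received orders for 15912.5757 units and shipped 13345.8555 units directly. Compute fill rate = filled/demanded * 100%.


FR = 13345.8555 / 15912.5757 * 100 = 83.8699

83.8699%


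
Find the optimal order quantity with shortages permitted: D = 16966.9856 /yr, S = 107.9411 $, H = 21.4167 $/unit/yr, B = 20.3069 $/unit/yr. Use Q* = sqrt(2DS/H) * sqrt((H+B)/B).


sqrt(2DS/H) = 413.5562
sqrt((H+B)/B) = 1.4334
Q* = 413.5562 * 1.4334 = 592.7937

592.7937 units


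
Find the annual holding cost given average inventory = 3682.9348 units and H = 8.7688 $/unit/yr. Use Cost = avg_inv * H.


Cost = 3682.9348 * 8.7688 = 32294.9187

32294.9187 $/yr


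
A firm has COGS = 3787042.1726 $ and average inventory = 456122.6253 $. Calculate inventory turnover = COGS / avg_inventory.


Turnover = 3787042.1726 / 456122.6253 = 8.3027

8.3027


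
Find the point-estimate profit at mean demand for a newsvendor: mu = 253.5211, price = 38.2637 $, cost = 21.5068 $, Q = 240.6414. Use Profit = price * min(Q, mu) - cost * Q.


Sales at mu = min(240.6414, 253.5211) = 240.6414
Revenue = 38.2637 * 240.6414 = 9207.8303
Total cost = 21.5068 * 240.6414 = 5175.4265
Profit = 9207.8303 - 5175.4265 = 4032.4039

4032.4039 $


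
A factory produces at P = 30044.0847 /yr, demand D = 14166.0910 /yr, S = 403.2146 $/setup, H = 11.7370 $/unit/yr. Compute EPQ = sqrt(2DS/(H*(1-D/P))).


1 - D/P = 1 - 0.4715 = 0.5285
H*(1-D/P) = 6.2029
2DS = 11423949.4323
EPQ = sqrt(1841715.4011) = 1357.0982

1357.0982 units


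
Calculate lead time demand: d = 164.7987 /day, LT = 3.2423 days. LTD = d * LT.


LTD = 164.7987 * 3.2423 = 534.3268

534.3268 units


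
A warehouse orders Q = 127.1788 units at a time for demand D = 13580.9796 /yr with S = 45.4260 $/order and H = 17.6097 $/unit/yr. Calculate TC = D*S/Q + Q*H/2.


Ordering cost = D*S/Q = 4850.8838
Holding cost = Q*H/2 = 1119.7903
TC = 4850.8838 + 1119.7903 = 5970.6740

5970.6740 $/yr


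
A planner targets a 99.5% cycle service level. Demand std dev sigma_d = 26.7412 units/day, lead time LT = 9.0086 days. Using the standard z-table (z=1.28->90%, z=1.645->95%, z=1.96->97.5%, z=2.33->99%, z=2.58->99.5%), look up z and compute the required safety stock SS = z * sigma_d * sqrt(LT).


From the table, SL = 99.5% corresponds to z = 2.58
sqrt(LT) = sqrt(9.0086) = 3.0014
SS = 2.58 * 26.7412 * 3.0014 = 207.0758

207.0758 units


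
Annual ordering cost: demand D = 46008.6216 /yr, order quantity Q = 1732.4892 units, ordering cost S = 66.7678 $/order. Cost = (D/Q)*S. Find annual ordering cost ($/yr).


Number of orders = D/Q = 26.5564
Cost = 26.5564 * 66.7678 = 1773.1103

1773.1103 $/yr


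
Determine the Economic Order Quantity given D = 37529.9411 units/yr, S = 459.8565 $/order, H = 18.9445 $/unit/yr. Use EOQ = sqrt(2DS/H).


2*D*S = 2 * 37529.9411 * 459.8565 = 34516774.7189
2*D*S/H = 1821994.4954
EOQ = sqrt(1821994.4954) = 1349.8128

1349.8128 units


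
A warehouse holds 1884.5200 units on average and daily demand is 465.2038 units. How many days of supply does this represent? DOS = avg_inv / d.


DOS = 1884.5200 / 465.2038 = 4.0510

4.0510 days


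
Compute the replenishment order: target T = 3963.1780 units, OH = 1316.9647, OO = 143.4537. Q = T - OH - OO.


Inventory position = OH + OO = 1316.9647 + 143.4537 = 1460.4184
Q = 3963.1780 - 1460.4184 = 2502.7596

2502.7596 units


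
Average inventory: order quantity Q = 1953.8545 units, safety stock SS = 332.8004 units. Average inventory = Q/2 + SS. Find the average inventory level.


Q/2 = 976.9272
Avg = 976.9272 + 332.8004 = 1309.7277

1309.7277 units
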